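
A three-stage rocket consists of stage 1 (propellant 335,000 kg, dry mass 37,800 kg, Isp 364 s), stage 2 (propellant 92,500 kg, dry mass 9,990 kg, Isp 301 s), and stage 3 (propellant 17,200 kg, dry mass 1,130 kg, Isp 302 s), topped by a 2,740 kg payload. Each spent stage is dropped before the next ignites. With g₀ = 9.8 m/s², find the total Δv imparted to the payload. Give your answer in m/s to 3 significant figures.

Ignition mass of stage 1 = 335,000+37,800 + 92,500+9,990 + 17,200+1,130 + 2,740 = 496,360 kg.
Stage 1: m₀ = 496,360 kg, m_f = 496,360 − 335,000 = 161,360 kg; Δv = 364×9.8×ln(3.076) = 3567.2×1.1237 ≈ 4008 m/s.
Stage 2: m₀ = 123,560 kg, m_f = 123,560 − 92,500 = 31,060 kg; Δv = 301×9.8×ln(3.978) = 2949.8×1.3808 ≈ 4073 m/s.
Stage 3: m₀ = 21,070 kg, m_f = 21,070 − 17,200 = 3,870 kg; Δv = 302×9.8×ln(5.444) = 2959.6×1.6946 ≈ 5015 m/s.
Total Δv = 4008 + 4073 + 5015 = 13096 m/s.

Δv ≈ 13100 m/s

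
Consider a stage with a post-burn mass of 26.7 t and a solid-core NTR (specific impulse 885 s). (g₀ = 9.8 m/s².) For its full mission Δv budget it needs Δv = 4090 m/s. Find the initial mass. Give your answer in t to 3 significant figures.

initial mass ≈ 42.8 t

v_e = Isp · g₀ = 885 × 9.8 = 8673.0 m/s.
Using Δv = v_e ln(m₀/m_f): m₀/m_f = exp(Δv / v_e) = exp(4090 / 8673.0) = exp(0.4716) = 1.6025.
m₀ = m_f × 1.6025 = 26.7 × 1.6025 = 42.7868 t.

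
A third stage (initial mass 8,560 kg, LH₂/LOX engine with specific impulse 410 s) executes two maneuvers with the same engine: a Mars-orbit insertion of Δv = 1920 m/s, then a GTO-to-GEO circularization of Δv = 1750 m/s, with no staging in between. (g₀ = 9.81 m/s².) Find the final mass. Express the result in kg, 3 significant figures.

v_e = Isp · g₀ = 410 × 9.81 = 4022.1 m/s.
After the first burn: m = 8560 × exp(−1920/4022.1) = 8560 × 0.62042 = 5,310.8 kg.
After the second burn: m = 5,310.8 × exp(−1750/4022.1) = 5,310.8 × 0.64720 = 3,437.15 kg.

final mass ≈ 3440 kg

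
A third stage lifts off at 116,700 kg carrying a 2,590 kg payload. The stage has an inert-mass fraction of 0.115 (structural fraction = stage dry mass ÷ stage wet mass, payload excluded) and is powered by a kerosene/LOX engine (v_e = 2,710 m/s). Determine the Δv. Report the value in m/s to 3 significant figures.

Δv ≈ 5430 m/s

Stage wet mass = m₀ − payload = 116,700 − 2,590 = 114,110 kg.
Stage dry mass = ε × stage wet mass = 0.115 × 114,110 = 13,122.7 kg.
Burnout mass m_f = stage dry + payload = 13,122.7 + 2,590 = 15,712.7 kg.
Rocket equation: Δv = v_e · ln(116,700/15,712.7) = 2710.0 × ln(7.427) = 2710.0 × 2.0051 ≈ 5434 m/s.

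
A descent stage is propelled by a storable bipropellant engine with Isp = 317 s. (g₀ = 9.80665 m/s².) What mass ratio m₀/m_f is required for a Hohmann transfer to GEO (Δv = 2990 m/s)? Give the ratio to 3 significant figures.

mass ratio ≈ 2.62

v_e = Isp · g₀ = 317 × 9.80665 = 3108.7 m/s.
m₀/m_f = exp(Δv / v_e) = exp(2990 / 3108.7) = exp(0.9618) = 2.6164.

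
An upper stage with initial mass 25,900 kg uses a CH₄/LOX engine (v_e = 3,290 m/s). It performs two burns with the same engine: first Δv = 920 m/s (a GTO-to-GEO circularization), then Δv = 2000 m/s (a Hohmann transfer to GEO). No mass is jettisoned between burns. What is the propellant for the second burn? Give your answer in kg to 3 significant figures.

propellant for the second burn ≈ 8920 kg

After the first burn: m = 25900 × exp(−920/3290.0) = 25900 × 0.75606 = 19,582 kg.
After the second burn: m = 19,582 × exp(−2000/3290.0) = 19,582 × 0.54449 = 10,662.2 kg.
Second-burn propellant = 19,582 − 10,662.2 = 8,919.8 kg.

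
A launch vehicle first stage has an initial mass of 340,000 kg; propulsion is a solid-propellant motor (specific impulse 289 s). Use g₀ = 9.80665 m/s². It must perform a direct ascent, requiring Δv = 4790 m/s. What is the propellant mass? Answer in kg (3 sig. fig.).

v_e = Isp · g₀ = 289 × 9.80665 = 2834.1 m/s.
m₀/m_f = exp(Δv / v_e) = exp(4790 / 2834.1) = exp(1.6901) = 5.4201.
m_f = 340,000 / 5.4201 = 62,729.5 kg, so propellant = m₀ − m_f = 340,000 − 62,729.5 = 277,270.5 kg.

propellant mass ≈ 277000 kg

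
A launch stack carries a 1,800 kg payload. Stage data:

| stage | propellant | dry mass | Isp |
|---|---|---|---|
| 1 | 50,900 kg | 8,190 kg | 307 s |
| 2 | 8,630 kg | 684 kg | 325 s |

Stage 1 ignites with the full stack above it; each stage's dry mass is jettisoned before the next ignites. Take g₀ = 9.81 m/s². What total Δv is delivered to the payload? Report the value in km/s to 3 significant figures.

Ignition mass of stage 1 = 50,900+8,190 + 8,630+684 + 1,800 = 70,204 kg.
Stage 1: m₀ = 70,204 kg, m_f = 70,204 − 50,900 = 19,304 kg; Δv = 307×9.81×ln(3.637) = 3011.7×1.2911 ≈ 3888 m/s.
Stage 2: m₀ = 11,114 kg, m_f = 11,114 − 8,630 = 2,484 kg; Δv = 325×9.81×ln(4.474) = 3188.2×1.4983 ≈ 4777 m/s.
Total Δv = 3888 + 4777 = 8665 m/s.

Δv ≈ 8.67 km/s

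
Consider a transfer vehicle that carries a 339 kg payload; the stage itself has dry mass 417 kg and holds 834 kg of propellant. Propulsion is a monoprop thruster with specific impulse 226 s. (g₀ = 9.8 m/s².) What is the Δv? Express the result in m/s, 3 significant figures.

v_e = Isp · g₀ = 226 × 9.8 = 2214.8 m/s.
m₀ = payload + dry + propellant = 339 + 417 + 834 = 1,590 kg.
m_f = payload + dry = 339 + 417 = 756 kg.
Rocket equation: Δv = v_e · ln(m₀/m_f) = 2214.8 × ln(2.103) = 2214.8 × 0.7434 ≈ 1646.6 m/s.

Δv ≈ 1650 m/s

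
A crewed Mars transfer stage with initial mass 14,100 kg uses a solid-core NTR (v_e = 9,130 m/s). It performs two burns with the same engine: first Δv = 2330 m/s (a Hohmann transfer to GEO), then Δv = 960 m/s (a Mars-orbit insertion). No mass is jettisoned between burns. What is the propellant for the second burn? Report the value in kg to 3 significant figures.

propellant for the second burn ≈ 1090 kg

After the first burn: m = 14100 × exp(−2330/9130.0) = 14100 × 0.77476 = 10,924.1 kg.
After the second burn: m = 10,924.1 × exp(−960/9130.0) = 10,924.1 × 0.90019 = 9,833.77 kg.
Second-burn propellant = 10,924.1 − 9,833.77 = 1,090.33 kg.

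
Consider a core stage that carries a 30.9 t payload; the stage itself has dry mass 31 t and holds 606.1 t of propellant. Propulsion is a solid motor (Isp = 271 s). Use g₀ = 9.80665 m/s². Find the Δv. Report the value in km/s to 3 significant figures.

Δv ≈ 6.32 km/s

v_e = Isp · g₀ = 271 × 9.80665 = 2657.6 m/s.
m₀ = payload + dry + propellant = 30.9 + 31 + 606.1 = 668 t.
m_f = payload + dry = 30.9 + 31 = 61.9 t.
Rocket equation: Δv = v_e · ln(m₀/m_f) = 2657.6 × ln(10.79) = 2657.6 × 2.3788 ≈ 6321.8 m/s.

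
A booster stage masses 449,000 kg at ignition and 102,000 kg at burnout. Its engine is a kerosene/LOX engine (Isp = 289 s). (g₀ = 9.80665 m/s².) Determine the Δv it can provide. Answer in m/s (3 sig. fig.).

v_e = Isp · g₀ = 289 × 9.80665 = 2834.1 m/s.
Rocket equation: Δv = v_e · ln(m₀/m_f) = 2834.1 × ln(4.402) = 2834.1 × 1.4821 ≈ 4200.3 m/s.

Δv ≈ 4200 m/s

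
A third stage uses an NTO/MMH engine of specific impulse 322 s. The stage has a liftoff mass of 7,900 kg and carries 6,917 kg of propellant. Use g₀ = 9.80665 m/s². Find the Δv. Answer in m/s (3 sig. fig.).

v_e = Isp · g₀ = 322 × 9.80665 = 3157.7 m/s.
m_f = m₀ − m_prop = 7,900 − 6,917 = 983 kg.
From the ideal rocket equation, Δv = v_e · ln(m₀/m_f) = 3157.7 × ln(8.037) = 3157.7 × 2.0840 ≈ 6580.8 m/s.

Δv ≈ 6580 m/s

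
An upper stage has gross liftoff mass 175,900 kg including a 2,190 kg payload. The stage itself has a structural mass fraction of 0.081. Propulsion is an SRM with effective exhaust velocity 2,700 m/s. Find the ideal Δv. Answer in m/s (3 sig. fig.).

Stage wet mass = m₀ − payload = 175,900 − 2,190 = 173,710 kg.
Stage dry mass = ε × stage wet mass = 0.081 × 173,710 = 14,070.5 kg.
Burnout mass m_f = stage dry + payload = 14,070.5 + 2,190 = 16,260.5 kg.
From the ideal rocket equation, Δv = v_e · ln(175,900/16,260.5) = 2700.0 × ln(10.82) = 2700.0 × 2.3812 ≈ 6429 m/s.

Δv ≈ 6430 m/s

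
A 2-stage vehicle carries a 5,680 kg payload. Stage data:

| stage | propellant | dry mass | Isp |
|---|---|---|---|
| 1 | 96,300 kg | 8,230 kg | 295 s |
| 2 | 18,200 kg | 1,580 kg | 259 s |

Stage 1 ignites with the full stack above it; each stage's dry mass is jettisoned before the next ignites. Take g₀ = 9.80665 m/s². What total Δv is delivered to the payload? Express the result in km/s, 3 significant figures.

Δv ≈ 7.09 km/s

Ignition mass of stage 1 = 96,300+8,230 + 18,200+1,580 + 5,680 = 129,990 kg.
Stage 1: m₀ = 129,990 kg, m_f = 129,990 − 96,300 = 33,690 kg; Δv = 295×9.80665×ln(3.858) = 2893.0×1.3503 ≈ 3906 m/s.
Stage 2: m₀ = 25,460 kg, m_f = 25,460 − 18,200 = 7,260 kg; Δv = 259×9.80665×ln(3.507) = 2539.9×1.2547 ≈ 3187 m/s.
Total Δv = 3906 + 3187 = 7093 m/s.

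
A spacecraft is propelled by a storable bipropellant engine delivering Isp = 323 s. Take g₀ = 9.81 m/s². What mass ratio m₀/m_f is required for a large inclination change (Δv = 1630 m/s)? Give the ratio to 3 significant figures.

mass ratio ≈ 1.67

v_e = Isp · g₀ = 323 × 9.81 = 3168.6 m/s.
By the Tsiolkovsky rocket equation, m₀/m_f = exp(Δv / v_e) = exp(1630 / 3168.6) = exp(0.5144) = 1.6727.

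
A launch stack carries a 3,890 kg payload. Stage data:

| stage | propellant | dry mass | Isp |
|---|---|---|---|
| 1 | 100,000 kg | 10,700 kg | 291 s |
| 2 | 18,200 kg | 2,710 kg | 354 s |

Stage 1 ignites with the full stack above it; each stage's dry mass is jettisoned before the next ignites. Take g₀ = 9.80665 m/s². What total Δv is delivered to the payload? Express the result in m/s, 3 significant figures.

Ignition mass of stage 1 = 100,000+10,700 + 18,200+2,710 + 3,890 = 135,500 kg.
Stage 1: m₀ = 135,500 kg, m_f = 135,500 − 100,000 = 35,500 kg; Δv = 291×9.80665×ln(3.817) = 2853.7×1.3394 ≈ 3822 m/s.
Stage 2: m₀ = 24,800 kg, m_f = 24,800 − 18,200 = 6,600 kg; Δv = 354×9.80665×ln(3.758) = 3471.6×1.3238 ≈ 4596 m/s.
Total Δv = 3822 + 4596 = 8418 m/s.

Δv ≈ 8420 m/s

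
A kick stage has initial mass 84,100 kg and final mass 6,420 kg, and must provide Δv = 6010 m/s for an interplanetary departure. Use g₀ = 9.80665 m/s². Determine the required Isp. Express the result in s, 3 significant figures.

Isp ≈ 238 s

ln(m₀/m_f) = ln(84100/6420) = ln(13.1) = 2.5726.
v_e = Δv / ln(m₀/m_f) = 6010 / 2.5726 = 2336.2 m/s.
Isp = v_e / g₀ = 2336.2 / 9.80665 = 238.2 s.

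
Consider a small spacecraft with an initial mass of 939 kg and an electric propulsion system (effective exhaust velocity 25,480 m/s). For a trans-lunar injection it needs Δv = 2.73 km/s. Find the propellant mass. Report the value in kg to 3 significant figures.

From the ideal rocket equation, m₀/m_f = exp(Δv / v_e) = exp(2730 / 25480.0) = exp(0.1071) = 1.1131.
m_f = 939 / 1.1131 = 843.59 kg, so propellant = m₀ − m_f = 939 − 843.59 = 95.41 kg.

propellant mass ≈ 95.4 kg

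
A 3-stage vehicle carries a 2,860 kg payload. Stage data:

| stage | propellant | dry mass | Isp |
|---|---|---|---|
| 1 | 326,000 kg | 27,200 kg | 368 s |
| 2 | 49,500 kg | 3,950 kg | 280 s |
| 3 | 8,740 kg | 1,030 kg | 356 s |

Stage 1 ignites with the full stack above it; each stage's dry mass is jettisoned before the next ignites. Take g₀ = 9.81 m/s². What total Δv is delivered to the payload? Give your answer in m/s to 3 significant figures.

Δv ≈ 13300 m/s

Ignition mass of stage 1 = 326,000+27,200 + 49,500+3,950 + 8,740+1,030 + 2,860 = 419,280 kg.
Stage 1: m₀ = 419,280 kg, m_f = 419,280 − 326,000 = 93,280 kg; Δv = 368×9.81×ln(4.495) = 3610.1×1.5029 ≈ 5426 m/s.
Stage 2: m₀ = 66,080 kg, m_f = 66,080 − 49,500 = 16,580 kg; Δv = 280×9.81×ln(3.986) = 2746.8×1.3827 ≈ 3798 m/s.
Stage 3: m₀ = 12,630 kg, m_f = 12,630 − 8,740 = 3,890 kg; Δv = 356×9.81×ln(3.247) = 3492.4×1.1777 ≈ 4113 m/s.
Total Δv = 5426 + 3798 + 4113 = 13337 m/s.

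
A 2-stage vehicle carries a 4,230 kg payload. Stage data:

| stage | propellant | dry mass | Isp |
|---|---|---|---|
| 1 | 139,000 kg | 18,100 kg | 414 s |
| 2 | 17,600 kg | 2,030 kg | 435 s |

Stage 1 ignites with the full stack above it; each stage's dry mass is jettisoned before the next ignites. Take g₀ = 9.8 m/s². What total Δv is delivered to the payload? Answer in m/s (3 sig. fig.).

Δv ≈ 11600 m/s

Ignition mass of stage 1 = 139,000+18,100 + 17,600+2,030 + 4,230 = 180,960 kg.
Stage 1: m₀ = 180,960 kg, m_f = 180,960 − 139,000 = 41,960 kg; Δv = 414×9.8×ln(4.313) = 4057.2×1.4616 ≈ 5930 m/s.
Stage 2: m₀ = 23,860 kg, m_f = 23,860 − 17,600 = 6,260 kg; Δv = 435×9.8×ln(3.812) = 4263.0×1.3380 ≈ 5704 m/s.
Total Δv = 5930 + 5704 = 11634 m/s.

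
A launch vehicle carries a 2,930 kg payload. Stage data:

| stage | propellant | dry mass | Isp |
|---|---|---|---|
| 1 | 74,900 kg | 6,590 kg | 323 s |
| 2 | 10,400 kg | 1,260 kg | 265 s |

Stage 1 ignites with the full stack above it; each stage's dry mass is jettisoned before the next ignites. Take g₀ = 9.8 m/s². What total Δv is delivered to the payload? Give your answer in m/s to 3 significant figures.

Ignition mass of stage 1 = 74,900+6,590 + 10,400+1,260 + 2,930 = 96,080 kg.
Stage 1: m₀ = 96,080 kg, m_f = 96,080 − 74,900 = 21,180 kg; Δv = 323×9.8×ln(4.536) = 3165.4×1.5121 ≈ 4786 m/s.
Stage 2: m₀ = 14,590 kg, m_f = 14,590 − 10,400 = 4,190 kg; Δv = 265×9.8×ln(3.482) = 2597.0×1.2476 ≈ 3240 m/s.
Total Δv = 4786 + 3240 = 8026 m/s.

Δv ≈ 8030 m/s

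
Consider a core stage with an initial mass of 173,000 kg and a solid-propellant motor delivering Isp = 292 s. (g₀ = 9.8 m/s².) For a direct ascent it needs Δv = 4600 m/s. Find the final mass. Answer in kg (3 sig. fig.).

final mass ≈ 34700 kg

v_e = Isp · g₀ = 292 × 9.8 = 2861.6 m/s.
Using Δv = v_e ln(m₀/m_f): m₀/m_f = exp(Δv / v_e) = exp(4600 / 2861.6) = exp(1.6075) = 4.9903.
m_f = m₀ / 4.9903 = 173,000 / 4.9903 = 34,667.3 kg.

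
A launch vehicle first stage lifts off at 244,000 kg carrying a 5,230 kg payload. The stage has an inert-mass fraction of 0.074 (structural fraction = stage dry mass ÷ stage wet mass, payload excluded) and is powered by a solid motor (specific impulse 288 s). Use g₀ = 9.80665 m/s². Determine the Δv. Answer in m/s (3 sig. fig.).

Δv ≈ 6680 m/s

Stage wet mass = m₀ − payload = 244,000 − 5,230 = 238,770 kg.
Stage dry mass = ε × stage wet mass = 0.074 × 238,770 = 17,669 kg.
Burnout mass m_f = stage dry + payload = 17,669 + 5,230 = 22,899 kg.
v_e = Isp · g₀ = 288 × 9.80665 = 2824.3 m/s.
Δv = v_e · ln(244,000/22,899) = 2824.3 × ln(10.66) = 2824.3 × 2.3661 ≈ 6683 m/s.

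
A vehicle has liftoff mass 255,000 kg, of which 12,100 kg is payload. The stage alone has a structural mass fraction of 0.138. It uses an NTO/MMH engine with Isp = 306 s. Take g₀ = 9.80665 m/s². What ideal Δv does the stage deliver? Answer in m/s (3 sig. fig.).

Δv ≈ 5160 m/s

Stage wet mass = m₀ − payload = 255,000 − 12,100 = 242,900 kg.
Stage dry mass = ε × stage wet mass = 0.138 × 242,900 = 33,520.2 kg.
Burnout mass m_f = stage dry + payload = 33,520.2 + 12,100 = 45,620.2 kg.
v_e = Isp · g₀ = 306 × 9.80665 = 3000.8 m/s.
By the Tsiolkovsky rocket equation, Δv = v_e · ln(255,000/45,620.2) = 3000.8 × ln(5.59) = 3000.8 × 1.7209 ≈ 5164 m/s.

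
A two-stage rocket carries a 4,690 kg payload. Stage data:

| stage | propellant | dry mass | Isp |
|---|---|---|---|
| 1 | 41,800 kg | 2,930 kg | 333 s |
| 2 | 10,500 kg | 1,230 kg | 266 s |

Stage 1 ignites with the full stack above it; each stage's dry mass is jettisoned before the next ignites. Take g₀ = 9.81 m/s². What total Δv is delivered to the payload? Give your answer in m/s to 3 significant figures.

Ignition mass of stage 1 = 41,800+2,930 + 10,500+1,230 + 4,690 = 61,150 kg.
Stage 1: m₀ = 61,150 kg, m_f = 61,150 − 41,800 = 19,350 kg; Δv = 333×9.81×ln(3.16) = 3266.7×1.1506 ≈ 3759 m/s.
Stage 2: m₀ = 16,420 kg, m_f = 16,420 − 10,500 = 5,920 kg; Δv = 266×9.81×ln(2.774) = 2609.5×1.0202 ≈ 2662 m/s.
Total Δv = 3759 + 2662 = 6421 m/s.

Δv ≈ 6420 m/s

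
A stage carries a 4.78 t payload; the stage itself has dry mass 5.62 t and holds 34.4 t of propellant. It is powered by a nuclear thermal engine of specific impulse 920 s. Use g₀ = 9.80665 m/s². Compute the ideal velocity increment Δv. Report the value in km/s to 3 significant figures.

Δv ≈ 13.2 km/s

v_e = Isp · g₀ = 920 × 9.80665 = 9022.1 m/s.
m₀ = payload + dry + propellant = 4.78 + 5.62 + 34.4 = 44.8 t.
m_f = payload + dry = 4.78 + 5.62 = 10.4 t.
Δv = v_e · ln(m₀/m_f) = 9022.1 × ln(4.308) = 9022.1 × 1.4604 ≈ 13175.9 m/s.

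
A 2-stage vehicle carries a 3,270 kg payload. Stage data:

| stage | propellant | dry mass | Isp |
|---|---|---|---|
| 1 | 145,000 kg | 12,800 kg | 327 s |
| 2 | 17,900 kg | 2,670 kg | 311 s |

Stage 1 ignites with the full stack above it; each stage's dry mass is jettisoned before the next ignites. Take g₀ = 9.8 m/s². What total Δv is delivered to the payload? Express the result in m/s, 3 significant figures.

Ignition mass of stage 1 = 145,000+12,800 + 17,900+2,670 + 3,270 = 181,640 kg.
Stage 1: m₀ = 181,640 kg, m_f = 181,640 − 145,000 = 36,640 kg; Δv = 327×9.8×ln(4.957) = 3204.6×1.6009 ≈ 5130 m/s.
Stage 2: m₀ = 23,840 kg, m_f = 23,840 − 17,900 = 5,940 kg; Δv = 311×9.8×ln(4.013) = 3047.8×1.3897 ≈ 4235 m/s.
Total Δv = 5130 + 4235 = 9365 m/s.

Δv ≈ 9370 m/s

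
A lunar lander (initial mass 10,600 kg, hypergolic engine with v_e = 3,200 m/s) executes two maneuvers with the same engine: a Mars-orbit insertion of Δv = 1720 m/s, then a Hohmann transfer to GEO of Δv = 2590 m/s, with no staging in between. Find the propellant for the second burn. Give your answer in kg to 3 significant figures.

After the first burn: m = 10600 × exp(−1720/3200.0) = 10600 × 0.58421 = 6,192.63 kg.
After the second burn: m = 6,192.63 × exp(−2590/3200.0) = 6,192.63 × 0.44514 = 2,756.59 kg.
Second-burn propellant = 6,192.63 − 2,756.59 = 3,436.04 kg.

propellant for the second burn ≈ 3440 kg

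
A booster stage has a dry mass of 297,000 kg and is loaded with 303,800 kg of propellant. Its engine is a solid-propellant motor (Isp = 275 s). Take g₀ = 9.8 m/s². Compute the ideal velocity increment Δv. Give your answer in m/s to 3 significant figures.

v_e = Isp · g₀ = 275 × 9.8 = 2695.0 m/s.
m₀ = m_dry + m_prop = 297,000 + 303,800 = 600,800 kg.
Using Δv = v_e ln(m₀/m_f): Δv = v_e · ln(m₀/m_f) = 2695.0 × ln(2.023) = 2695.0 × 0.7045 ≈ 1898.7 m/s.

Δv ≈ 1900 m/s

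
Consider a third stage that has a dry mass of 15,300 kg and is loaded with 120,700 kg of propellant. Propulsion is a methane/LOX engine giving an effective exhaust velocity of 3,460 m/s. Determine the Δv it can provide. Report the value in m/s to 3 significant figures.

m₀ = m_dry + m_prop = 15,300 + 120,700 = 136,000 kg.
Δv = v_e · ln(m₀/m_f) = 3460.0 × ln(8.889) = 3460.0 × 2.1848 ≈ 7559.4 m/s.

Δv ≈ 7560 m/s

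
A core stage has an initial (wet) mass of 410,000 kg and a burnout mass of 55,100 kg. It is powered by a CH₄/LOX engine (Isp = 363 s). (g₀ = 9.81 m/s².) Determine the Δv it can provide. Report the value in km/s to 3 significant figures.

Δv ≈ 7.15 km/s

v_e = Isp · g₀ = 363 × 9.81 = 3561.0 m/s.
From the ideal rocket equation, Δv = v_e · ln(m₀/m_f) = 3561.0 × ln(7.441) = 3561.0 × 2.0070 ≈ 7147.0 m/s.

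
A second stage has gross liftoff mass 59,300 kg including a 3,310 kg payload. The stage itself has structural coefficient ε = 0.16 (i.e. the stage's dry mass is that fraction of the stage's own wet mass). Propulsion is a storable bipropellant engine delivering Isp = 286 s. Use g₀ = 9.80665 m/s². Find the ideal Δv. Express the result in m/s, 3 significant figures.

Stage wet mass = m₀ − payload = 59,300 − 3,310 = 55,990 kg.
Stage dry mass = ε × stage wet mass = 0.16 × 55,990 = 8,958.4 kg.
Burnout mass m_f = stage dry + payload = 8,958.4 + 3,310 = 12,268.4 kg.
v_e = Isp · g₀ = 286 × 9.80665 = 2804.7 m/s.
Using Δv = v_e ln(m₀/m_f): Δv = v_e · ln(59,300/12,268.4) = 2804.7 × ln(4.834) = 2804.7 × 1.5756 ≈ 4419 m/s.

Δv ≈ 4420 m/s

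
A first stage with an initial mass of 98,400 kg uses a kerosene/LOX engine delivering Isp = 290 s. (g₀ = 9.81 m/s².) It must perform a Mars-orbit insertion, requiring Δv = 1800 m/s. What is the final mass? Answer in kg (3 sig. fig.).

v_e = Isp · g₀ = 290 × 9.81 = 2844.9 m/s.
Rocket equation: m₀/m_f = exp(Δv / v_e) = exp(1800 / 2844.9) = exp(0.6327) = 1.8827.
m_f = m₀ / 1.8827 = 98,400 / 1.8827 = 52,265.4 kg.

final mass ≈ 52300 kg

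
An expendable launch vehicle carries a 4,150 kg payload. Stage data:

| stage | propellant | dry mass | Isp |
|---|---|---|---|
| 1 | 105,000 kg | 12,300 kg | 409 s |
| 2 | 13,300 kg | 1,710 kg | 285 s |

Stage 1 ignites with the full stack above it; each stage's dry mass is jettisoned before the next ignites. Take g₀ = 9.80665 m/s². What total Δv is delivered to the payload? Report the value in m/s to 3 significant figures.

Δv ≈ 9200 m/s

Ignition mass of stage 1 = 105,000+12,300 + 13,300+1,710 + 4,150 = 136,460 kg.
Stage 1: m₀ = 136,460 kg, m_f = 136,460 − 105,000 = 31,460 kg; Δv = 409×9.80665×ln(4.338) = 4010.9×1.4673 ≈ 5885 m/s.
Stage 2: m₀ = 19,160 kg, m_f = 19,160 − 13,300 = 5,860 kg; Δv = 285×9.80665×ln(3.27) = 2794.9×1.1847 ≈ 3311 m/s.
Total Δv = 5885 + 3311 = 9196 m/s.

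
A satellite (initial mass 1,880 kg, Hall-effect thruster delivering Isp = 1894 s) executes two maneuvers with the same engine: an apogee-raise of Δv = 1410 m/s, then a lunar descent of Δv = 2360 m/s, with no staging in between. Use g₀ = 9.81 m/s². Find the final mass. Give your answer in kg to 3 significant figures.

final mass ≈ 1530 kg

v_e = Isp · g₀ = 1894 × 9.81 = 18580.1 m/s.
After the first burn: m = 1880 × exp(−1410/18580.1) = 1880 × 0.92692 = 1,742.61 kg.
After the second burn: m = 1,742.61 × exp(−2360/18580.1) = 1,742.61 × 0.88072 = 1,534.75 kg.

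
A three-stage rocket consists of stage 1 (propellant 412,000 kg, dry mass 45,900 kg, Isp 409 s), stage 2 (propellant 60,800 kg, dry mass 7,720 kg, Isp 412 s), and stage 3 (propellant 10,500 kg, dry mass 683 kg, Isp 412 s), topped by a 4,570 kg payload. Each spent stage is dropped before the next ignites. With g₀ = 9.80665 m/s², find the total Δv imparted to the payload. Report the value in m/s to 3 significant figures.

Ignition mass of stage 1 = 412,000+45,900 + 60,800+7,720 + 10,500+683 + 4,570 = 542,173 kg.
Stage 1: m₀ = 542,173 kg, m_f = 542,173 − 412,000 = 130,173 kg; Δv = 409×9.80665×ln(4.165) = 4010.9×1.4267 ≈ 5722 m/s.
Stage 2: m₀ = 84,273 kg, m_f = 84,273 − 60,800 = 23,473 kg; Δv = 412×9.80665×ln(3.59) = 4040.3×1.2782 ≈ 5164 m/s.
Stage 3: m₀ = 15,753 kg, m_f = 15,753 − 10,500 = 5,253 kg; Δv = 412×9.80665×ln(2.999) = 4040.3×1.0982 ≈ 4437 m/s.
Total Δv = 5722 + 5164 + 4437 = 15323 m/s.

Δv ≈ 15300 m/s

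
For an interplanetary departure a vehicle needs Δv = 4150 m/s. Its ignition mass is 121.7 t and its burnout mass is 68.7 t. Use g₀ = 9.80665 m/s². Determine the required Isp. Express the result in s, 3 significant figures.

Isp ≈ 740 s

ln(m₀/m_f) = ln(121700/68700) = ln(1.771) = 0.5718.
From the ideal rocket equation, v_e = Δv / ln(m₀/m_f) = 4150 / 0.5718 = 7257.7 m/s.
Isp = v_e / g₀ = 7257.7 / 9.80665 = 740.1 s.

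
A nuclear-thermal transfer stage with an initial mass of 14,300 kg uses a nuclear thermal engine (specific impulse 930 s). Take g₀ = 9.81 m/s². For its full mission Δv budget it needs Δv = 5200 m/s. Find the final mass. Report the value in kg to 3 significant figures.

final mass ≈ 8090 kg

v_e = Isp · g₀ = 930 × 9.81 = 9123.3 m/s.
Rocket equation: m₀/m_f = exp(Δv / v_e) = exp(5200 / 9123.3) = exp(0.5700) = 1.7682.
m_f = m₀ / 1.7682 = 14,300 / 1.7682 = 8,087.32 kg.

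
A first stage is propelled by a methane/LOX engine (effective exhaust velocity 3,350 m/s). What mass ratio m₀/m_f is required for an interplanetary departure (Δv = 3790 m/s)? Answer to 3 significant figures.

mass ratio ≈ 3.10

m₀/m_f = exp(Δv / v_e) = exp(3790 / 3350.0) = exp(1.1313) = 3.0998.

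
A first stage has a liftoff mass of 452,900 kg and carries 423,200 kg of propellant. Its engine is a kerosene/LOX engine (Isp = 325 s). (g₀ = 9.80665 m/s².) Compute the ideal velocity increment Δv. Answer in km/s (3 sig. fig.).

Δv ≈ 8.68 km/s

v_e = Isp · g₀ = 325 × 9.80665 = 3187.2 m/s.
m_f = m₀ − m_prop = 452,900 − 423,200 = 29,700 kg.
From the ideal rocket equation, Δv = v_e · ln(m₀/m_f) = 3187.2 × ln(15.25) = 3187.2 × 2.7245 ≈ 8683.5 m/s.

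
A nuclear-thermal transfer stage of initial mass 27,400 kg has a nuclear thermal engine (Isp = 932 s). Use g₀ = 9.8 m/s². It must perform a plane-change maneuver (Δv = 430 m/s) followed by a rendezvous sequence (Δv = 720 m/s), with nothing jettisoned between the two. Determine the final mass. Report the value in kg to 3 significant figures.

v_e = Isp · g₀ = 932 × 9.8 = 9133.6 m/s.
After the first burn: m = 27400 × exp(−430/9133.6) = 27400 × 0.95401 = 26,139.9 kg.
After the second burn: m = 26,139.9 × exp(−720/9133.6) = 26,139.9 × 0.92420 = 24,158.5 kg.

final mass ≈ 24200 kg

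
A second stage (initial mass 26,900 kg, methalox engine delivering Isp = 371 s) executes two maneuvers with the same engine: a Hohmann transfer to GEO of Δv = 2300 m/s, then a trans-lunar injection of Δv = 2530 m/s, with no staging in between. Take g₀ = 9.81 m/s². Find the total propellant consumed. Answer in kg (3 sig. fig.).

v_e = Isp · g₀ = 371 × 9.81 = 3639.5 m/s.
After the first burn: m = 26900 × exp(−2300/3639.5) = 26900 × 0.53155 = 14,298.7 kg.
After the second burn: m = 14,298.7 × exp(−2530/3639.5) = 14,298.7 × 0.49900 = 7,135.05 kg.
Total propellant = m₀ − m_final = 26900 − 7,135.05 = 19,764.95 kg.

total propellant consumed ≈ 19800 kg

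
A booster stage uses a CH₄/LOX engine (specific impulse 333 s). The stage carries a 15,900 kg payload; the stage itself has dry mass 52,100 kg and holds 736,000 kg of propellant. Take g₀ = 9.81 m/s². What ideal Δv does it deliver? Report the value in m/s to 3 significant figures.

v_e = Isp · g₀ = 333 × 9.81 = 3266.7 m/s.
m₀ = payload + dry + propellant = 15,900 + 52,100 + 736,000 = 804,000 kg.
m_f = payload + dry = 15,900 + 52,100 = 68,000 kg.
Using Δv = v_e ln(m₀/m_f): Δv = v_e · ln(m₀/m_f) = 3266.7 × ln(11.82) = 3266.7 × 2.4701 ≈ 8069.1 m/s.

Δv ≈ 8070 m/s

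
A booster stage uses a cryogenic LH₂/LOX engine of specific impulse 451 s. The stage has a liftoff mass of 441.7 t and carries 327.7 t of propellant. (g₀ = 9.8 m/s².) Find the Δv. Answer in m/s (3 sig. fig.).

Δv ≈ 5990 m/s

v_e = Isp · g₀ = 451 × 9.8 = 4419.8 m/s.
m_f = m₀ − m_prop = 441.7 − 327.7 = 114 t.
Using Δv = v_e ln(m₀/m_f): Δv = v_e · ln(m₀/m_f) = 4419.8 × ln(3.875) = 4419.8 × 1.3544 ≈ 5986.3 m/s.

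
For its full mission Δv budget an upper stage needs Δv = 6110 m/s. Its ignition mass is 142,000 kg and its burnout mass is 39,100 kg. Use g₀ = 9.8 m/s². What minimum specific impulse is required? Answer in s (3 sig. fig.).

Isp ≈ 483 s

ln(m₀/m_f) = ln(142000/39100) = ln(3.632) = 1.2897.
v_e = Δv / ln(m₀/m_f) = 6110 / 1.2897 = 4737.5 m/s.
Isp = v_e / g₀ = 4737.5 / 9.8 = 483.4 s.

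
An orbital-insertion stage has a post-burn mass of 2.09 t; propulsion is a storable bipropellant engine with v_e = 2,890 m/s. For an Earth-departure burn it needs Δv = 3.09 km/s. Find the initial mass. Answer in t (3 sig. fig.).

initial mass ≈ 6.09 t

Using Δv = v_e ln(m₀/m_f): m₀/m_f = exp(Δv / v_e) = exp(3090 / 2890.0) = exp(1.0692) = 2.9131.
m₀ = m_f × 2.9131 = 2.09 × 2.9131 = 6.08838 t.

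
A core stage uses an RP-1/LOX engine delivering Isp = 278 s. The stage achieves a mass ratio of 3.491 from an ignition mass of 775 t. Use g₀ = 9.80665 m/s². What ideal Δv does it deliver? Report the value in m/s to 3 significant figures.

v_e = Isp · g₀ = 278 × 9.80665 = 2726.2 m/s.
Using Δv = v_e ln(m₀/m_f): Δv = v_e · ln(3.491) = 2726.2 × 1.2502 ≈ 3408.3 m/s.

Δv ≈ 3410 m/s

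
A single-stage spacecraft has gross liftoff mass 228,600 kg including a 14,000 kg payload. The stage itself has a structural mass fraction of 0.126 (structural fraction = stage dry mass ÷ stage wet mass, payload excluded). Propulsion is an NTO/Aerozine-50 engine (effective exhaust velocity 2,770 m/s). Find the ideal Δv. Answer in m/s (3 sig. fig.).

Δv ≈ 4760 m/s

Stage wet mass = m₀ − payload = 228,600 − 14,000 = 214,600 kg.
Stage dry mass = ε × stage wet mass = 0.126 × 214,600 = 27,039.6 kg.
Burnout mass m_f = stage dry + payload = 27,039.6 + 14,000 = 41,039.6 kg.
Using Δv = v_e ln(m₀/m_f): Δv = v_e · ln(228,600/41,039.6) = 2770.0 × ln(5.57) = 2770.0 × 1.7174 ≈ 4757 m/s.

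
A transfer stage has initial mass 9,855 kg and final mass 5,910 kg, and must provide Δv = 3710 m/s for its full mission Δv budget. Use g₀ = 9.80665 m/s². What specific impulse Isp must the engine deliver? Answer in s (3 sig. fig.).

Isp ≈ 740 s

ln(m₀/m_f) = ln(9855/5910) = ln(1.668) = 0.5113.
Using Δv = v_e ln(m₀/m_f): v_e = Δv / ln(m₀/m_f) = 3710 / 0.5113 = 7255.5 m/s.
Isp = v_e / g₀ = 7255.5 / 9.80665 = 739.9 s.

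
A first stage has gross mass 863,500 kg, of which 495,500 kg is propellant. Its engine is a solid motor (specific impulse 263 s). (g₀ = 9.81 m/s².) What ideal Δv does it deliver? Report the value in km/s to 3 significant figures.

v_e = Isp · g₀ = 263 × 9.81 = 2580.0 m/s.
m_f = m₀ − m_prop = 863,500 − 495,500 = 368,000 kg.
By the Tsiolkovsky rocket equation, Δv = v_e · ln(m₀/m_f) = 2580.0 × ln(2.346) = 2580.0 × 0.8529 ≈ 2200.5 m/s.

Δv ≈ 2.20 km/s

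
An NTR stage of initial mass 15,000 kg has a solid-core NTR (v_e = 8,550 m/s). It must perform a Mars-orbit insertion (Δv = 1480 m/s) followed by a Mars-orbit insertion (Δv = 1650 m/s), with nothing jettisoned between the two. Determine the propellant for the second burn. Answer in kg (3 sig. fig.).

After the first burn: m = 15000 × exp(−1480/8550.0) = 15000 × 0.84105 = 12,615.8 kg.
After the second burn: m = 12,615.8 × exp(−1650/8550.0) = 12,615.8 × 0.82450 = 10,401.7 kg.
Second-burn propellant = 12,615.8 − 10,401.7 = 2,214.1 kg.

propellant for the second burn ≈ 2210 kg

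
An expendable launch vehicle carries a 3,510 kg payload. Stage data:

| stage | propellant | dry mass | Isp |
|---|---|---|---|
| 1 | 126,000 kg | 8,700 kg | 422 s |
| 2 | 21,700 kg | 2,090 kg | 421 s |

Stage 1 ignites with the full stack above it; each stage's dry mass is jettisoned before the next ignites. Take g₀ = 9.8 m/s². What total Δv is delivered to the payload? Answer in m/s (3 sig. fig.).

Ignition mass of stage 1 = 126,000+8,700 + 21,700+2,090 + 3,510 = 162,000 kg.
Stage 1: m₀ = 162,000 kg, m_f = 162,000 − 126,000 = 36,000 kg; Δv = 422×9.8×ln(4.5) = 4135.6×1.5041 ≈ 6220 m/s.
Stage 2: m₀ = 27,300 kg, m_f = 27,300 − 21,700 = 5,600 kg; Δv = 421×9.8×ln(4.875) = 4125.8×1.5841 ≈ 6536 m/s.
Total Δv = 6220 + 6536 = 12756 m/s.

Δv ≈ 12800 m/s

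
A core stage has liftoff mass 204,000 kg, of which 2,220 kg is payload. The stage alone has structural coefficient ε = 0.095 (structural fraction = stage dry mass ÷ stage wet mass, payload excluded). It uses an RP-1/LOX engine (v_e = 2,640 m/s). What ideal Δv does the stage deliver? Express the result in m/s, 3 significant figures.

Δv ≈ 5950 m/s

Stage wet mass = m₀ − payload = 204,000 − 2,220 = 201,780 kg.
Stage dry mass = ε × stage wet mass = 0.095 × 201,780 = 19,169.1 kg.
Burnout mass m_f = stage dry + payload = 19,169.1 + 2,220 = 21,389.1 kg.
From the ideal rocket equation, Δv = v_e · ln(204,000/21,389.1) = 2640.0 × ln(9.538) = 2640.0 × 2.2552 ≈ 5954 m/s.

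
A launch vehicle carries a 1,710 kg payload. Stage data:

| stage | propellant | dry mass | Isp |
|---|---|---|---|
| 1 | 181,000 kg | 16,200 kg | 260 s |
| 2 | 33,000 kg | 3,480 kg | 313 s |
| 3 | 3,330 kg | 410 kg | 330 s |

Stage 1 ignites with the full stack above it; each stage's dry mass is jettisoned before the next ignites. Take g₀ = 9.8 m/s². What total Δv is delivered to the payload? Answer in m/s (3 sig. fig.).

Δv ≈ 11400 m/s

Ignition mass of stage 1 = 181,000+16,200 + 33,000+3,480 + 3,330+410 + 1,710 = 239,130 kg.
Stage 1: m₀ = 239,130 kg, m_f = 239,130 − 181,000 = 58,130 kg; Δv = 260×9.8×ln(4.114) = 2548.0×1.4143 ≈ 3604 m/s.
Stage 2: m₀ = 41,930 kg, m_f = 41,930 − 33,000 = 8,930 kg; Δv = 313×9.8×ln(4.695) = 3067.4×1.5466 ≈ 4744 m/s.
Stage 3: m₀ = 5,450 kg, m_f = 5,450 − 3,330 = 2,120 kg; Δv = 330×9.8×ln(2.571) = 3234.0×0.9442 ≈ 3054 m/s.
Total Δv = 3604 + 4744 + 3054 = 11402 m/s.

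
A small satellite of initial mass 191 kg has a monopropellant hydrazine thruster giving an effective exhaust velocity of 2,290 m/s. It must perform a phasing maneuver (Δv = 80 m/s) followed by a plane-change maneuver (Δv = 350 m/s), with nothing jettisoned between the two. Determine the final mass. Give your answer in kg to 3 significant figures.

After the first burn: m = 191 × exp(−80/2290.0) = 191 × 0.96567 = 184.443 kg.
After the second burn: m = 184.443 × exp(−350/2290.0) = 184.443 × 0.85827 = 158.302 kg.

final mass ≈ 158 kg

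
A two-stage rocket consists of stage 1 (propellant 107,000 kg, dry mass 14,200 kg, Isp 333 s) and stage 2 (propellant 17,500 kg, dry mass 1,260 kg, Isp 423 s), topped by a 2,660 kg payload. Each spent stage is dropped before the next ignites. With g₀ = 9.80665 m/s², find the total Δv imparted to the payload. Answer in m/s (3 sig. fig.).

Ignition mass of stage 1 = 107,000+14,200 + 17,500+1,260 + 2,660 = 142,620 kg.
Stage 1: m₀ = 142,620 kg, m_f = 142,620 − 107,000 = 35,620 kg; Δv = 333×9.80665×ln(4.004) = 3265.6×1.3873 ≈ 4530 m/s.
Stage 2: m₀ = 21,420 kg, m_f = 21,420 − 17,500 = 3,920 kg; Δv = 423×9.80665×ln(5.464) = 4148.2×1.6982 ≈ 7045 m/s.
Total Δv = 4530 + 7045 = 11575 m/s.

Δv ≈ 11600 m/s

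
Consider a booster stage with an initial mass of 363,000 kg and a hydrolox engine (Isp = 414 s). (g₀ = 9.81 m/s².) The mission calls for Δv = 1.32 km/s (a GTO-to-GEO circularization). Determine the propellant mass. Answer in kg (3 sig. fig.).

v_e = Isp · g₀ = 414 × 9.81 = 4061.3 m/s.
From the ideal rocket equation, m₀/m_f = exp(Δv / v_e) = exp(1320 / 4061.3) = exp(0.3250) = 1.3841.
m_f = 363,000 / 1.3841 = 262,264 kg, so propellant = m₀ − m_f = 363,000 − 262,264 = 100,736 kg.

propellant mass ≈ 101000 kg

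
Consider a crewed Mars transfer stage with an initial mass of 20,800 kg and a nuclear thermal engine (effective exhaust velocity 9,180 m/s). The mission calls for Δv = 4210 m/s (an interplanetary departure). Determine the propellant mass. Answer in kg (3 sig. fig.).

propellant mass ≈ 7650 kg

From the ideal rocket equation, m₀/m_f = exp(Δv / v_e) = exp(4210 / 9180.0) = exp(0.4586) = 1.5819.
m_f = 20,800 / 1.5819 = 13,148.7 kg, so propellant = m₀ − m_f = 20,800 − 13,148.7 = 7,651.3 kg.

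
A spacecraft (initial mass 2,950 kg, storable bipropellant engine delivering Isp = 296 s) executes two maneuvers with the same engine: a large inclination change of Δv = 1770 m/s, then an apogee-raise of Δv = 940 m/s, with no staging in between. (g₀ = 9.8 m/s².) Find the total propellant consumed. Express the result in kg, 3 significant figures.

v_e = Isp · g₀ = 296 × 9.8 = 2900.8 m/s.
After the first burn: m = 2950 × exp(−1770/2900.8) = 2950 × 0.54325 = 1,602.59 kg.
After the second burn: m = 1,602.59 × exp(−940/2900.8) = 1,602.59 × 0.72322 = 1,159.03 kg.
Total propellant = m₀ − m_final = 2950 − 1,159.03 = 1,790.97 kg.

total propellant consumed ≈ 1790 kg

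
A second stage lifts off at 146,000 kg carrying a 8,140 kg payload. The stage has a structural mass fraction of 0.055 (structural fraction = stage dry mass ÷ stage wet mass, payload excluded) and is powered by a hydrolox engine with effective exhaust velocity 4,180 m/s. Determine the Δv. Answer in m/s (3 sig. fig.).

Stage wet mass = m₀ − payload = 146,000 − 8,140 = 137,860 kg.
Stage dry mass = ε × stage wet mass = 0.055 × 137,860 = 7,582.3 kg.
Burnout mass m_f = stage dry + payload = 7,582.3 + 8,140 = 15,722.3 kg.
By the Tsiolkovsky rocket equation, Δv = v_e · ln(146,000/15,722.3) = 4180.0 × ln(9.286) = 4180.0 × 2.2285 ≈ 9315 m/s.

Δv ≈ 9320 m/s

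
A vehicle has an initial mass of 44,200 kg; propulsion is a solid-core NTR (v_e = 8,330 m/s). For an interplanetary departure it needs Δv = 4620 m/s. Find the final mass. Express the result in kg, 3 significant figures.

m₀/m_f = exp(Δv / v_e) = exp(4620 / 8330.0) = exp(0.5546) = 1.7413.
m_f = m₀ / 1.7413 = 44,200 / 1.7413 = 25,383.3 kg.

final mass ≈ 25400 kg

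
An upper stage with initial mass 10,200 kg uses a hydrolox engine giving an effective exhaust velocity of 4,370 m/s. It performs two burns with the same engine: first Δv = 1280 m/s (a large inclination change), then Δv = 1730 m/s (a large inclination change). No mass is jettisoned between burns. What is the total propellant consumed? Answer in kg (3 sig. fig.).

total propellant consumed ≈ 5080 kg

After the first burn: m = 10200 × exp(−1280/4370.0) = 10200 × 0.74609 = 7,610.12 kg.
After the second burn: m = 7,610.12 × exp(−1730/4370.0) = 7,610.12 × 0.67309 = 5,122.3 kg.
Total propellant = m₀ − m_final = 10200 − 5,122.3 = 5,077.7 kg.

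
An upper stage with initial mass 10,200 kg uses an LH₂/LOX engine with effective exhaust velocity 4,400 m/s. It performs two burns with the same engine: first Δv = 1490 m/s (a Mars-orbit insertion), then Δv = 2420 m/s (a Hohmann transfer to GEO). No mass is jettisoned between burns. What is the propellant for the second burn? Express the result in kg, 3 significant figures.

After the first burn: m = 10200 × exp(−1490/4400.0) = 10200 × 0.71274 = 7,269.95 kg.
After the second burn: m = 7,269.95 × exp(−2420/4400.0) = 7,269.95 × 0.57695 = 4,194.4 kg.
Second-burn propellant = 7,269.95 − 4,194.4 = 3,075.55 kg.

propellant for the second burn ≈ 3080 kg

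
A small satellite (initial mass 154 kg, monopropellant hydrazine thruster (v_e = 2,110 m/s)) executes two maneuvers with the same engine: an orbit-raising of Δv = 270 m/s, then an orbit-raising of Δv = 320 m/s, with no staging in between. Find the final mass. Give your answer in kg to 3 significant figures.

final mass ≈ 116 kg

After the first burn: m = 154 × exp(−270/2110.0) = 154 × 0.87989 = 135.503 kg.
After the second burn: m = 135.503 × exp(−320/2110.0) = 135.503 × 0.85928 = 116.435 kg.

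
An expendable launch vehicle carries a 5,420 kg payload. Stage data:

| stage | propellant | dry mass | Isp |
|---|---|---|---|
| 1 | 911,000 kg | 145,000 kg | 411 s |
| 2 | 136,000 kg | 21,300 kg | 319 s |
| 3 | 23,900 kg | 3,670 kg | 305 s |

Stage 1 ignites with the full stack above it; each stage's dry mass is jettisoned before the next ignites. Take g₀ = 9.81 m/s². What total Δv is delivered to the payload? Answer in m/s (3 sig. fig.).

Δv ≈ 13100 m/s

Ignition mass of stage 1 = 911,000+145,000 + 136,000+21,300 + 23,900+3,670 + 5,420 = 1,246,290 kg.
Stage 1: m₀ = 1,246,290 kg, m_f = 1,246,290 − 911,000 = 335,290 kg; Δv = 411×9.81×ln(3.717) = 4031.9×1.3129 ≈ 5294 m/s.
Stage 2: m₀ = 190,290 kg, m_f = 190,290 − 136,000 = 54,290 kg; Δv = 319×9.81×ln(3.505) = 3129.4×1.2542 ≈ 3925 m/s.
Stage 3: m₀ = 32,990 kg, m_f = 32,990 − 23,900 = 9,090 kg; Δv = 305×9.81×ln(3.629) = 2992.1×1.2890 ≈ 3857 m/s.
Total Δv = 5294 + 3925 + 3857 = 13076 m/s.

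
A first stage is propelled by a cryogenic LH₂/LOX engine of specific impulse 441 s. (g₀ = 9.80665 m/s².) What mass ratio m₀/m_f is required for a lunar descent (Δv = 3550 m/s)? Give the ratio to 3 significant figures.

mass ratio ≈ 2.27

v_e = Isp · g₀ = 441 × 9.80665 = 4324.7 m/s.
Rocket equation: m₀/m_f = exp(Δv / v_e) = exp(3550 / 4324.7) = exp(0.8209) = 2.2725.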